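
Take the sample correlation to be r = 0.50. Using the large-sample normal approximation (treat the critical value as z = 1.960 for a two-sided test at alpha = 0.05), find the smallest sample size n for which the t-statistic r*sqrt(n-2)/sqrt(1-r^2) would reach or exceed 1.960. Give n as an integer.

14

Need r·√(n−2)/√(1−r²) ≥ 1.960
√(n−2) ≥ 1.960·√(1−0.2500) / 0.50 = 1.960·0.866025 / 0.50 = 3.3948
n−2 ≥ 11.5247  ⇒  n ≥ 13.5247
Smallest integer n = 14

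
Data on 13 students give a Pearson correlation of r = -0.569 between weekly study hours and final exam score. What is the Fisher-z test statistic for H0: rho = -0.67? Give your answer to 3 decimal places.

0.521

Fisher z: atanh(-0.569) = -0.646043, atanh(-0.67) = -0.810743
z = (z_r − z_0)·√(n−3) = (-0.646043 − (-0.810743))·√10 = 0.164700 · 3.162278 = 0.521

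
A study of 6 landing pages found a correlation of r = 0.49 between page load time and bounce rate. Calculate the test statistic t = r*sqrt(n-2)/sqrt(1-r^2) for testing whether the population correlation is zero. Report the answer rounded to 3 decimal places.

1 − r² = 1 − 0.2401 = 0.7599;  √(1−r²) = 0.871722
√(n−2) = √4 = 2.000000
t = r·√(n−2)/√(1−r²) = 0.49 · 2.000000 / 0.871722 = 1.124

1.124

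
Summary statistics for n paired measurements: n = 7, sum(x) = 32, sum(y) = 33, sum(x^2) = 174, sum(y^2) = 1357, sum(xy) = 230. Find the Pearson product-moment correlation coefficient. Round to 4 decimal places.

Numerator: nΣxy − (Σx)(Σy) = 7·230 − (32)(33) = 554
Denominator: √[(nΣx²−(Σx)²)(nΣy²−(Σy)²)]
  nΣx²−(Σx)² = 7·174 − 1024 = 194;  nΣy²−(Σy)² = 7·1357 − 1089 = 8410
  √(194·8410) = √1631540 = 1277.3175
r = 554 / 1277.3175 = 0.4337

0.4337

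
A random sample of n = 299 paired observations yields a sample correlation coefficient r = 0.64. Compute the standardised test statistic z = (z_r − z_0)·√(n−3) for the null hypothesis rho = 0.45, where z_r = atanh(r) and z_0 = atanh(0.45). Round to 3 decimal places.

z_r = atanh(0.64) = 0.758174,  z_0 = atanh(0.45) = 0.484700
SE = 1/√(n−3) = 1/√296 = 0.058124
z = (z_r − z_0)/SE = (0.758174 − 0.484700) / 0.058124 = 0.273474 / 0.058124 = 4.705

4.705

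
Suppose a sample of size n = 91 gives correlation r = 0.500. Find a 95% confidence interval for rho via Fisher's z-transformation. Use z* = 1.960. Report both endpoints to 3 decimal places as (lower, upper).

(0.328, 0.640)

Fisher z: z_r = atanh(r) = ½·ln((1+0.500)/(1−0.500)) = 0.549306
SE(z) = 1/√(n−3) = 1/√88 = 0.106600
95% ⇒ z* = 1.960; margin = 1.960·0.106600 = 0.208936
CI on z-scale: (0.340370, 0.758242)
Back-transform: tanh(0.340370) = 0.327808, tanh(0.758242) = 0.640040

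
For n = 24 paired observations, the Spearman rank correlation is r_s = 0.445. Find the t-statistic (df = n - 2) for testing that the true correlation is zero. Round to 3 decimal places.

2.331

1 − r_s² = 1 − 0.198025 = 0.801975;  √(1−r_s²) = 0.895531
√(n−2) = √22 = 4.690416
t = r_s·√(n−2)/√(1−r_s²) = 0.445 · 4.690416 / 0.895531 = 2.331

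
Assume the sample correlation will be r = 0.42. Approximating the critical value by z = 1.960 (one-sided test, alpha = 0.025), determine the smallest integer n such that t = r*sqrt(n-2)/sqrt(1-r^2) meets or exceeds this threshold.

20

Need r·√(n−2)/√(1−r²) ≥ 1.960
√(n−2) ≥ 1.960·√(1−0.1764) / 0.42 = 1.960·0.907524 / 0.42 = 4.2351
n−2 ≥ 17.9361  ⇒  n ≥ 19.9361
Smallest integer n = 20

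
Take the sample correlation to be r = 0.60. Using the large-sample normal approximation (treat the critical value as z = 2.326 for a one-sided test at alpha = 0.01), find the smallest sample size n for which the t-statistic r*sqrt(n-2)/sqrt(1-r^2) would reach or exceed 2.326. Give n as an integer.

r√(n−2)/√(1−r²) ≥ 2.326  ⇔  n−2 ≥ (2.326)²·(1−r²)/r²
(1−r²)/r² = (1−0.3600)/0.3600 = 1.7778
n ≥ 2 + 5.410276·1.7778 = 2 + 9.6184 = 11.6184
⌈11.6184⌉ = 12

12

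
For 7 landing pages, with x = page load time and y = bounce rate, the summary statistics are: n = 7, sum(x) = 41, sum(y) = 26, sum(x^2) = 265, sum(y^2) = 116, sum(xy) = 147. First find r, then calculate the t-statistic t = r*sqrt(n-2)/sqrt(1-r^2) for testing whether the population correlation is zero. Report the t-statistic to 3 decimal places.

Numerator: nΣxy − (Σx)(Σy) = 7·147 − (41)(26) = -37
Denominator: √[(nΣx²−(Σx)²)(nΣy²−(Σy)²)]
  nΣx²−(Σx)² = 7·265 − 1681 = 174;  nΣy²−(Σy)² = 7·116 − 676 = 136
  √(174·136) = √23664 = 153.8311
r = -37 / 153.8311 = -0.2405
t = r·√(n−2)/√(1−r²) = -0.2405·√5 / √(1−0.057840) = -0.537774 / 0.970649 = -0.554

-0.554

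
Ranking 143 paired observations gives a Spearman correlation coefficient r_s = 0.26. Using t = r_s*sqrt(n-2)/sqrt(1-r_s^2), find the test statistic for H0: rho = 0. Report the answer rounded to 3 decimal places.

1 − r_s² = 1 − 0.0676 = 0.9324;  √(1−r_s²) = 0.965609
√(n−2) = √141 = 11.874342
t = r_s·√(n−2)/√(1−r_s²) = 0.26 · 11.874342 / 0.965609 = 3.197

3.197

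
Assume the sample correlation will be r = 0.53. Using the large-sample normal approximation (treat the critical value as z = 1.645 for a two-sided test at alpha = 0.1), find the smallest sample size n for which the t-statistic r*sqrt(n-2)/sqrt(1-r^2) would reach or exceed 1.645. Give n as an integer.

r√(n−2)/√(1−r²) ≥ 1.645  ⇔  n−2 ≥ (1.645)²·(1−r²)/r²
(1−r²)/r² = (1−0.2809)/0.2809 = 2.5600
n ≥ 2 + 2.706025·2.5600 = 2 + 6.9274 = 8.9274
⌈8.9274⌉ = 9

9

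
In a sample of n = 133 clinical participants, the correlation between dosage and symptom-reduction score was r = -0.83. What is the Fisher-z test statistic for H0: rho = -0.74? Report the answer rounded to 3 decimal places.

z_r = atanh(-0.83) = -1.188136,  z_0 = atanh(-0.74) = -0.950479
SE = 1/√(n−3) = 1/√130 = 0.087706
z = (z_r − z_0)/SE = (-1.188136 − (-0.950479)) / 0.087706 = -0.237657 / 0.087706 = -2.710

-2.710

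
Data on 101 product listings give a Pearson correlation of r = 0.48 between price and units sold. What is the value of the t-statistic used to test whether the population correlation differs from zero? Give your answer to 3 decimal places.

5.444

1 − r² = 1 − 0.2304 = 0.7696;  √(1−r²) = 0.877268
√(n−2) = √99 = 9.949874
t = r·√(n−2)/√(1−r²) = 0.48 · 9.949874 / 0.877268 = 5.444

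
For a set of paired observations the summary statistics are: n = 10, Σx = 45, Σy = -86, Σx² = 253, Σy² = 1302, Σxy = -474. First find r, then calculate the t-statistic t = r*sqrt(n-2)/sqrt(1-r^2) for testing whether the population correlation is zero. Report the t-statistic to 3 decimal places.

S_xy = nΣxy − ΣxΣy = 10·(-474) − 45·(-86) = -4740 − (-3870) = -870
S_xx = nΣx² − (Σx)² = 10·253 − 45² = 2530 − 2025 = 505
S_yy = nΣy² − (Σy)² = 10·1302 − (-86)² = 13020 − 7396 = 5624
r = S_xy / √(S_xx·S_yy) = -870 / √(505·5624) = -870 / √2840120 = -870 / 1685.2656 = -0.5162
t = r·√(n−2)/√(1−r²) = -0.5162·√8 / √(1−0.266462) = -1.460034 / 0.856468 = -1.705

-1.705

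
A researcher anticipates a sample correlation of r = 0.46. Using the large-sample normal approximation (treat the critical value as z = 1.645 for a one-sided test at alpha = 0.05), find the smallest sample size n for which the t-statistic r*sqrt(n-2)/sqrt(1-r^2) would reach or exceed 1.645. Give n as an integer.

r√(n−2)/√(1−r²) ≥ 1.645  ⇔  n−2 ≥ (1.645)²·(1−r²)/r²
(1−r²)/r² = (1−0.2116)/0.2116 = 3.7259
n ≥ 2 + 2.706025·3.7259 = 2 + 10.0824 = 12.0824
⌈12.0824⌉ = 13

13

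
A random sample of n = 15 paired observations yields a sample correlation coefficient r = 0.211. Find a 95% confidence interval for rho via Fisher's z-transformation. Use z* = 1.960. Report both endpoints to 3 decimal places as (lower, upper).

(-0.338, 0.653)

z_r = atanh(0.211) = 0.214218;  SE = 1/√(n−3) = 1/√12 = 0.288675
z-limits: 0.214218 ± 1.960·0.288675 = 0.214218 ± 0.565803 = [-0.351585, 0.780021]
ρ-limits: (tanh -0.351585, tanh 0.780021) = (-0.338, 0.653)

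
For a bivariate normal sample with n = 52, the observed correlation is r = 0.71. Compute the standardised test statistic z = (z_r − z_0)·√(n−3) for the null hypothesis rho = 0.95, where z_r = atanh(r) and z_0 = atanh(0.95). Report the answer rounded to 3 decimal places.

-6.612

Fisher z: atanh(0.71) = 0.887184, atanh(0.95) = 1.831781
z = (z_r − z_0)·√(n−3) = (0.887184 − 1.831781)·√49 = -0.944597 · 7.000000 = -6.612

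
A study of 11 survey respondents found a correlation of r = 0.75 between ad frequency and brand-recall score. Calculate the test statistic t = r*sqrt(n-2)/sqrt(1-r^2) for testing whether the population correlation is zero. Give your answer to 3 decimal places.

t = r·√(n−2) / √(1−r²) with r = 0.75, n = 11
  = 0.75·√9 / √(1 − 0.5625)
  = 0.75·3.000000 / 0.661438
  = 2.250000 / 0.661438 = 3.402

3.402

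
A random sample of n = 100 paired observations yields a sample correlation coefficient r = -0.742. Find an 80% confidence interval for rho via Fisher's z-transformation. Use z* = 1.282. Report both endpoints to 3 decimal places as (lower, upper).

(-0.795, -0.678)

Fisher z: z_r = atanh(r) = ½·ln((1+(-0.742))/(1−(-0.742))) = -0.954915
SE(z) = 1/√(n−3) = 1/√97 = 0.101535
80% ⇒ z* = 1.282; margin = 1.282·0.101535 = 0.130168
CI on z-scale: (-1.085083, -0.824747)
Back-transform: tanh(-1.085083) = -0.795076, tanh(-0.824747) = -0.677645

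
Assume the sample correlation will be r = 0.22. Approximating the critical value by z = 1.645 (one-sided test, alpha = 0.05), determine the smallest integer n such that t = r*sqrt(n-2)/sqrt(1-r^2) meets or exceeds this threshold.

r√(n−2)/√(1−r²) ≥ 1.645  ⇔  n−2 ≥ (1.645)²·(1−r²)/r²
(1−r²)/r² = (1−0.0484)/0.0484 = 19.6612
n ≥ 2 + 2.706025·19.6612 = 2 + 53.2037 = 55.2037
⌈55.2037⌉ = 56

56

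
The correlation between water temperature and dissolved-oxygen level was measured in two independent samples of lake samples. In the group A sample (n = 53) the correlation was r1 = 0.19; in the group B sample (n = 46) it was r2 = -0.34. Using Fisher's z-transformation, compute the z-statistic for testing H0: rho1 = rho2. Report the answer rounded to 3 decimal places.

2.627

Fisher z-transforms: z1 = atanh(0.19) = 0.192337, z2 = atanh(-0.34) = -0.354093; difference d = 0.546430
Var(d) = 1/50 + 1/43 = 0.0200000 + 0.0232558 = 0.0432558
z = d/√Var(d) = 0.546430 / √0.0432558 = 0.546430 / 0.207980 = 2.627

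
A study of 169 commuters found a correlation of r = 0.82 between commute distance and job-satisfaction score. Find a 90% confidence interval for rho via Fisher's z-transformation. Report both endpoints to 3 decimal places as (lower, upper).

(0.774, 0.858)

z_r = atanh(0.82) = 1.156817;  SE = 1/√(n−3) = 1/√166 = 0.077615
z-limits: 1.156817 ± 1.645·0.077615 = 1.156817 ± 0.127677 = [1.029140, 1.284494]
ρ-limits: (tanh 1.029140, tanh 1.284494) = (0.774, 0.858)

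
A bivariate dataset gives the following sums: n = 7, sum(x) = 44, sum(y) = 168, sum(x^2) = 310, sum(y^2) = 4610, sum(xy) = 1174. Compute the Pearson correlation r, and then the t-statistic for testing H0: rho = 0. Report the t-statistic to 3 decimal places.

Numerator: nΣxy − (Σx)(Σy) = 7·1174 − (44)(168) = 826
Denominator: √[(nΣx²−(Σx)²)(nΣy²−(Σy)²)]
  nΣx²−(Σx)² = 7·310 − 1936 = 234;  nΣy²−(Σy)² = 7·4610 − 28224 = 4046
  √(234·4046) = √946764 = 973.0180
r = 826 / 973.0180 = 0.8489
t = r·√(n−2)/√(1−r²) = 0.8489·√5 / √(1−0.720631) = 1.898198 / 0.528554 = 3.591

3.591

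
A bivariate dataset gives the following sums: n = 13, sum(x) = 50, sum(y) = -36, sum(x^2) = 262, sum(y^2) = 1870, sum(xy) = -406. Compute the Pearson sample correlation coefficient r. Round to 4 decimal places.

S_xy = nΣxy − ΣxΣy = 13·(-406) − 50·(-36) = -5278 − (-1800) = -3478
S_xx = nΣx² − (Σx)² = 13·262 − 50² = 3406 − 2500 = 906
S_yy = nΣy² − (Σy)² = 13·1870 − (-36)² = 24310 − 1296 = 23014
r = S_xy / √(S_xx·S_yy) = -3478 / √(906·23014) = -3478 / √20850684 = -3478 / 4566.2549 = -0.7617

-0.7617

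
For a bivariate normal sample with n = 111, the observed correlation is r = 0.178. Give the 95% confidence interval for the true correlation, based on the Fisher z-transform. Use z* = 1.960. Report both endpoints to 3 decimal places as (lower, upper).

z_r = atanh(0.178) = 0.179916;  SE = 1/√(n−3) = 1/√108 = 0.096225
z-limits: 0.179916 ± 1.960·0.096225 = 0.179916 ± 0.188601 = [-0.008685, 0.368517]
ρ-limits: (tanh -0.008685, tanh 0.368517) = (-0.009, 0.353)

(-0.009, 0.353)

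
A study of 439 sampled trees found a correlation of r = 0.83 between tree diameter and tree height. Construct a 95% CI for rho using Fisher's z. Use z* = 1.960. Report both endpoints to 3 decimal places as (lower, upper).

(0.798, 0.857)

Fisher z: z_r = atanh(r) = ½·ln((1+0.83)/(1−0.83)) = 1.188136
SE(z) = 1/√(n−3) = 1/√436 = 0.047891
95% ⇒ z* = 1.960; margin = 1.960·0.047891 = 0.093866
CI on z-scale: (1.094270, 1.282002)
Back-transform: tanh(1.094270) = 0.798431, tanh(1.282002) = 0.857017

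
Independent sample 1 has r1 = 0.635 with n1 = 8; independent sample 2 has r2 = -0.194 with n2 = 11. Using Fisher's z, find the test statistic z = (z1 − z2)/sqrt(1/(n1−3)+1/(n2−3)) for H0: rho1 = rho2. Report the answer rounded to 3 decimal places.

Fisher z-transforms: z1 = atanh(0.635) = 0.749750, z2 = atanh(-0.194) = -0.196490; difference d = 0.946240
Var(d) = 1/5 + 1/8 = 0.2000000 + 0.1250000 = 0.3250000
z = d/√Var(d) = 0.946240 / √0.3250000 = 0.946240 / 0.570088 = 1.660

1.660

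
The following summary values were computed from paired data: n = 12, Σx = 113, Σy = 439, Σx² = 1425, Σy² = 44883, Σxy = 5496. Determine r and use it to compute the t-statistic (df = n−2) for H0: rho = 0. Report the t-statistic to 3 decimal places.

1.473

Numerator: nΣxy − (Σx)(Σy) = 12·5496 − (113)(439) = 16345
Denominator: √[(nΣx²−(Σx)²)(nΣy²−(Σy)²)]
  nΣx²−(Σx)² = 12·1425 − 12769 = 4331;  nΣy²−(Σy)² = 12·44883 − 192721 = 345875
  √(4331·345875) = √1497984625 = 38703.8063
r = 16345 / 38703.8063 = 0.4223
t = r·√(n−2)/√(1−r²) = 0.4223·√10 / √(1−0.178337) = 1.335430 / 0.906456 = 1.473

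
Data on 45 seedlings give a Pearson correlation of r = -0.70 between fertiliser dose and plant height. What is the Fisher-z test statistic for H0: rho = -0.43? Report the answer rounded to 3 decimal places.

Fisher z: atanh(-0.70) = -0.867301, atanh(-0.43) = -0.459897
z = (z_r − z_0)·√(n−3) = (-0.867301 − (-0.459897))·√42 = -0.407404 · 6.480741 = -2.640

-2.640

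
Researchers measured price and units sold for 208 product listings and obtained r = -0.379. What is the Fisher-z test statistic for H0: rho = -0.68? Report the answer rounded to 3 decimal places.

z_r = atanh(-0.379) = -0.398891,  z_0 = atanh(-0.68) = -0.829114
SE = 1/√(n−3) = 1/√205 = 0.069843
z = (z_r − z_0)/SE = (-0.398891 − (-0.829114)) / 0.069843 = 0.430223 / 0.069843 = 6.160

6.160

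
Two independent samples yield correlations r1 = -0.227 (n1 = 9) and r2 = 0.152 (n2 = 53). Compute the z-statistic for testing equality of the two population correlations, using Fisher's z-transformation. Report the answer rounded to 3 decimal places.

-0.889

z1 = atanh(-0.227) = -0.231024,  z2 = atanh(0.152) = 0.153187
SE = √(1/(n1−3) + 1/(n2−3)) = √(1/6 + 1/50) = √(0.1666667 + 0.0200000) = √0.1866667 = 0.432049
z = (z1 − z2)/SE = (-0.231024 − 0.153187) / 0.432049 = -0.384211 / 0.432049 = -0.889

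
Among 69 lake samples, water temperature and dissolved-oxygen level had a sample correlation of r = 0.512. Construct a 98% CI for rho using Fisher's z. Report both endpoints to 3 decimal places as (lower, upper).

Fisher z: z_r = atanh(r) = ½·ln((1+0.512)/(1−0.512)) = 0.565437
SE(z) = 1/√(n−3) = 1/√66 = 0.123091
98% ⇒ z* = 2.326; margin = 2.326·0.123091 = 0.286310
CI on z-scale: (0.279127, 0.851747)
Back-transform: tanh(0.279127) = 0.272097, tanh(0.851747) = 0.691981

(0.272, 0.692)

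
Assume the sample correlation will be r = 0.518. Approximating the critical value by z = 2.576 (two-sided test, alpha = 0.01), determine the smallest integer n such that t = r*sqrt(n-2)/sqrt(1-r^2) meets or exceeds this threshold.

21

r√(n−2)/√(1−r²) ≥ 2.576  ⇔  n−2 ≥ (2.576)²·(1−r²)/r²
(1−r²)/r² = (1−0.268324)/0.268324 = 2.7268
n ≥ 2 + 6.635776·2.7268 = 2 + 18.0944 = 20.0944
⌈20.0944⌉ = 21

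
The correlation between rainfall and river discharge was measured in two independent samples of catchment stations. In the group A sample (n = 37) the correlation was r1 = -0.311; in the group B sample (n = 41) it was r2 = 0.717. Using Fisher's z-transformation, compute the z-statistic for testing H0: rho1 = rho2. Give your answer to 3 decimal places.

Fisher z-transforms: z1 = atanh(-0.311) = -0.321652, z2 = atanh(0.717) = 0.901443; difference d = -1.223095
Var(d) = 1/34 + 1/38 = 0.0294118 + 0.0263158 = 0.0557276
z = d/√Var(d) = -1.223095 / √0.0557276 = -1.223095 / 0.236067 = -5.181

-5.181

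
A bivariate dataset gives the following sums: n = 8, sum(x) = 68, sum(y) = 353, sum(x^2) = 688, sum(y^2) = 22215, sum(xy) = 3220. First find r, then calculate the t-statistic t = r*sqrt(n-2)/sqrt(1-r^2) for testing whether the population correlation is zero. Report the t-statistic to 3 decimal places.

0.651

S_xy = nΣxy − ΣxΣy = 8·3220 − 68·353 = 25760 − 24004 = 1756
S_xx = nΣx² − (Σx)² = 8·688 − 68² = 5504 − 4624 = 880
S_yy = nΣy² − (Σy)² = 8·22215 − 353² = 177720 − 124609 = 53111
r = S_xy / √(S_xx·S_yy) = 1756 / √(880·53111) = 1756 / √46737680 = 1756 / 6836.4962 = 0.2569
t = r·√(n−2)/√(1−r²) = 0.2569·√6 / √(1−0.065998) = 0.629274 / 0.966438 = 0.651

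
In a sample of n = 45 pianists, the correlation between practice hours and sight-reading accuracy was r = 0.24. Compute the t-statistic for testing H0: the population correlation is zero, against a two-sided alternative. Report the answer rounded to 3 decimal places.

1.621

t = r·√(n−2) / √(1−r²) with r = 0.24, n = 45
  = 0.24·√43 / √(1 − 0.0576)
  = 0.24·6.557439 / 0.970773
  = 1.573785 / 0.970773 = 1.621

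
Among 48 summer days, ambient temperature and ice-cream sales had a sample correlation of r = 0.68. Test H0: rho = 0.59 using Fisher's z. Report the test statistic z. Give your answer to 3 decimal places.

Fisher z: atanh(0.68) = 0.829114, atanh(0.59) = 0.677666
z = (z_r − z_0)·√(n−3) = (0.829114 − 0.677666)·√45 = 0.151448 · 6.708204 = 1.016

1.016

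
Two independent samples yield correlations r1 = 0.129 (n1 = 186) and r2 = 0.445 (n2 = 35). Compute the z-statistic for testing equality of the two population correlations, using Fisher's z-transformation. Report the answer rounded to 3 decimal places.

z1 = atanh(0.129) = 0.129723,  z2 = atanh(0.445) = 0.478448
SE = √(1/(n1−3) + 1/(n2−3)) = √(1/183 + 1/32) = √(0.0054645 + 0.0312500) = √0.0367145 = 0.191610
z = (z1 − z2)/SE = (0.129723 − 0.478448) / 0.191610 = -0.348725 / 0.191610 = -1.820

-1.820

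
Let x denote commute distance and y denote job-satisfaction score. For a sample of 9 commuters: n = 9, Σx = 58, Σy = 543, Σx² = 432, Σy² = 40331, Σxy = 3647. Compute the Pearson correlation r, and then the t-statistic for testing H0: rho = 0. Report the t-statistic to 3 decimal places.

Numerator: nΣxy − (Σx)(Σy) = 9·3647 − (58)(543) = 1329
Denominator: √[(nΣx²−(Σx)²)(nΣy²−(Σy)²)]
  nΣx²−(Σx)² = 9·432 − 3364 = 524;  nΣy²−(Σy)² = 9·40331 − 294849 = 68130
  √(524·68130) = √35700120 = 5974.9577
r = 1329 / 5974.9577 = 0.2224
t = r·√(n−2)/√(1−r²) = 0.2224·√7 / √(1−0.049462) = 0.588415 / 0.974955 = 0.604

0.604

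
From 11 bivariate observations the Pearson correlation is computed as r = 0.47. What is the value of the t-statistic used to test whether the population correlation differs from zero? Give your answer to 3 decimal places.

1 − r² = 1 − 0.2209 = 0.7791;  √(1−r²) = 0.882666
√(n−2) = √9 = 3.000000
t = r·√(n−2)/√(1−r²) = 0.47 · 3.000000 / 0.882666 = 1.597

1.597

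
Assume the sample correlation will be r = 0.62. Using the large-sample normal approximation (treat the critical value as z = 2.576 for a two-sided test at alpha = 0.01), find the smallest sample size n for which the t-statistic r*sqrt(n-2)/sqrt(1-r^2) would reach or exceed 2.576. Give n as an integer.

r√(n−2)/√(1−r²) ≥ 2.576  ⇔  n−2 ≥ (2.576)²·(1−r²)/r²
(1−r²)/r² = (1−0.3844)/0.3844 = 1.6015
n ≥ 2 + 6.635776·1.6015 = 2 + 10.6272 = 12.6272
⌈12.6272⌉ = 13

13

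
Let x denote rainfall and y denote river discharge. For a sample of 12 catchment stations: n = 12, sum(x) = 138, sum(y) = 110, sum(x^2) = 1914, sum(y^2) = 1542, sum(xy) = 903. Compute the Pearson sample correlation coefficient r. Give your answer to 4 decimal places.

-0.8666

S_xy = nΣxy − ΣxΣy = 12·903 − 138·110 = 10836 − 15180 = -4344
S_xx = nΣx² − (Σx)² = 12·1914 − 138² = 22968 − 19044 = 3924
S_yy = nΣy² − (Σy)² = 12·1542 − 110² = 18504 − 12100 = 6404
r = S_xy / √(S_xx·S_yy) = -4344 / √(3924·6404) = -4344 / √25129296 = -4344 / 5012.9129 = -0.8666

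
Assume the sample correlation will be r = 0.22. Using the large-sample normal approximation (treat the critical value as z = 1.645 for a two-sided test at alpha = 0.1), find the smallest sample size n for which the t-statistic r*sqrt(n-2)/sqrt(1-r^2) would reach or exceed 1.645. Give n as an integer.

56

Need r·√(n−2)/√(1−r²) ≥ 1.645
√(n−2) ≥ 1.645·√(1−0.0484) / 0.22 = 1.645·0.975500 / 0.22 = 7.2941
n−2 ≥ 53.2039  ⇒  n ≥ 55.2039
Smallest integer n = 56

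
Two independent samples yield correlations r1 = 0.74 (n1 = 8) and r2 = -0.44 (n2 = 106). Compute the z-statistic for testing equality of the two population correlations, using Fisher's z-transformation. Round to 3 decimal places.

3.107

Fisher z-transforms: z1 = atanh(0.74) = 0.950479, z2 = atanh(-0.44) = -0.472231; difference d = 1.422710
Var(d) = 1/5 + 1/103 = 0.2000000 + 0.0097087 = 0.2097087
z = d/√Var(d) = 1.422710 / √0.2097087 = 1.422710 / 0.457940 = 3.107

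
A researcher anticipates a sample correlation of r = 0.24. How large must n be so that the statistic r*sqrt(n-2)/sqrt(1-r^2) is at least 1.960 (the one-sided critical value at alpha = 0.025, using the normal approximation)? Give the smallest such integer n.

Need r·√(n−2)/√(1−r²) ≥ 1.960
√(n−2) ≥ 1.960·√(1−0.0576) / 0.24 = 1.960·0.970773 / 0.24 = 7.9280
n−2 ≥ 62.8532  ⇒  n ≥ 64.8532
Smallest integer n = 65

65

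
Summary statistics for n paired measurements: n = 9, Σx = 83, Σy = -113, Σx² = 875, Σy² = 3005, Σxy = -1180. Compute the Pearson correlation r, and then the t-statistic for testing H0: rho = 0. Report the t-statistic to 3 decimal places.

-0.927

Numerator: nΣxy − (Σx)(Σy) = 9·(-1180) − (83)(-113) = -1241
Denominator: √[(nΣx²−(Σx)²)(nΣy²−(Σy)²)]
  nΣx²−(Σx)² = 9·875 − 6889 = 986;  nΣy²−(Σy)² = 9·3005 − 12769 = 14276
  √(986·14276) = √14076136 = 3751.8177
r = -1241 / 3751.8177 = -0.3308
t = r·√(n−2)/√(1−r²) = -0.3308·√7 / √(1−0.109429) = -0.875215 / 0.943701 = -0.927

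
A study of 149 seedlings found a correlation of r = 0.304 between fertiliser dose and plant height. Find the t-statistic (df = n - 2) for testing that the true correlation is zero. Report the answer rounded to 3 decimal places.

3.869

t = r·√(n−2) / √(1−r²) with r = 0.304, n = 149
  = 0.304·√147 / √(1 − 0.092416)
  = 0.304·12.124356 / 0.952672
  = 3.685804 / 0.952672 = 3.869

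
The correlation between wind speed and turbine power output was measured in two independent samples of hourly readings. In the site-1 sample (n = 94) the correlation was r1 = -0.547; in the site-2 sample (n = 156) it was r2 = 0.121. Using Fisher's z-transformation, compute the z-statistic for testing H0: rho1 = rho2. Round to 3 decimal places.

Fisher z-transforms: z1 = atanh(-0.547) = -0.614090, z2 = atanh(0.121) = 0.121596; difference d = -0.735686
Var(d) = 1/91 + 1/153 = 0.0109890 + 0.0065359 = 0.0175249
z = d/√Var(d) = -0.735686 / √0.0175249 = -0.735686 / 0.132382 = -5.557

-5.557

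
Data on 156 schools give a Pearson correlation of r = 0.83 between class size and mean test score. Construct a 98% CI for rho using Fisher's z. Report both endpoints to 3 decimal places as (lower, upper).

z_r = atanh(0.83) = 1.188136;  SE = 1/√(n−3) = 1/√153 = 0.080845
z-limits: 1.188136 ± 2.326·0.080845 = 1.188136 ± 0.188045 = [1.000091, 1.376181]
ρ-limits: (tanh 1.000091, tanh 1.376181) = (0.762, 0.880)

(0.762, 0.880)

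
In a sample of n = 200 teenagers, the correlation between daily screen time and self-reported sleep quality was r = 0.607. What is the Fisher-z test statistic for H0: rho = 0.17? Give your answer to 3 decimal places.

7.474

z_r = atanh(0.607) = 0.704157,  z_0 = atanh(0.17) = 0.171667
SE = 1/√(n−3) = 1/√197 = 0.071247
z = (z_r − z_0)/SE = (0.704157 − 0.171667) / 0.071247 = 0.532490 / 0.071247 = 7.474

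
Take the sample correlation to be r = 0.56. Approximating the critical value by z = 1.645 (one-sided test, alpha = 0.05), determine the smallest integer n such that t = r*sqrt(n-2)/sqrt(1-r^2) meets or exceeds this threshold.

Need r·√(n−2)/√(1−r²) ≥ 1.645
√(n−2) ≥ 1.645·√(1−0.3136) / 0.56 = 1.645·0.828493 / 0.56 = 2.4337
n−2 ≥ 5.9229  ⇒  n ≥ 7.9229
Smallest integer n = 8

8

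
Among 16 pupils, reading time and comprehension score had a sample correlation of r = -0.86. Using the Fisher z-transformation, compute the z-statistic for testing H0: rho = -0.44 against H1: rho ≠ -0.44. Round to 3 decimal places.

-2.961

Fisher z: atanh(-0.86) = -1.293345, atanh(-0.44) = -0.472231
z = (z_r − z_0)·√(n−3) = (-1.293345 − (-0.472231))·√13 = -0.821114 · 3.605551 = -2.961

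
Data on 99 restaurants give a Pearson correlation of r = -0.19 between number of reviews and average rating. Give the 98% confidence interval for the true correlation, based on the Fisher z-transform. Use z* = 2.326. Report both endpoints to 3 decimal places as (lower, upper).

z_r = atanh(-0.19) = -0.192337;  SE = 1/√(n−3) = 1/√96 = 0.102062
z-limits: -0.192337 ± 2.326·0.102062 = -0.192337 ± 0.237396 = [-0.429733, 0.045059]
ρ-limits: (tanh -0.429733, tanh 0.045059) = (-0.405, 0.045)

(-0.405, 0.045)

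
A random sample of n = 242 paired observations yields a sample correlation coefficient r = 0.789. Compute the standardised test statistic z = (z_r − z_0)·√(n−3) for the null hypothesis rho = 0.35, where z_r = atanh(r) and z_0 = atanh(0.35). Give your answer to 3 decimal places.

10.873

z_r = atanh(0.789) = 1.068777,  z_0 = atanh(0.35) = 0.365444
SE = 1/√(n−3) = 1/√239 = 0.064685
z = (z_r − z_0)/SE = (1.068777 − 0.365444) / 0.064685 = 0.703333 / 0.064685 = 10.873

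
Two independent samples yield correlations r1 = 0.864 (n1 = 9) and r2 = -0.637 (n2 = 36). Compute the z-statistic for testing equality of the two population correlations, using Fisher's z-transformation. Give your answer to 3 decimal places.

4.646

Fisher z-transforms: z1 = atanh(0.864) = 1.308913, z2 = atanh(-0.637) = -0.753109; difference d = 2.062022
Var(d) = 1/6 + 1/33 = 0.1666667 + 0.0303030 = 0.1969697
z = d/√Var(d) = 2.062022 / √0.1969697 = 2.062022 / 0.443813 = 4.646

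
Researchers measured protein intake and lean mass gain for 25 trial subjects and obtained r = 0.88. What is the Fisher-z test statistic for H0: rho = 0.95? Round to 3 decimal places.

-2.139

Fisher z: atanh(0.88) = 1.375768, atanh(0.95) = 1.831781
z = (z_r − z_0)·√(n−3) = (1.375768 − 1.831781)·√22 = -0.456013 · 4.690416 = -2.139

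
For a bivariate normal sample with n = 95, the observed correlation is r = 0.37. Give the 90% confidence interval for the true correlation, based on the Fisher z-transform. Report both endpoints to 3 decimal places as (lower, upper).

(0.214, 0.508)

z_r = atanh(0.37) = 0.388423;  SE = 1/√(n−3) = 1/√92 = 0.104257
z-limits: 0.388423 ± 1.645·0.104257 = 0.388423 ± 0.171503 = [0.216920, 0.559926]
ρ-limits: (tanh 0.216920, tanh 0.559926) = (0.214, 0.508)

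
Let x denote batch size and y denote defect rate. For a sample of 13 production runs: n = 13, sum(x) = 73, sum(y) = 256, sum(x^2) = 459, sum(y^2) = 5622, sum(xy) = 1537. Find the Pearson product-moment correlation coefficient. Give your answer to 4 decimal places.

Numerator: nΣxy − (Σx)(Σy) = 13·1537 − (73)(256) = 1293
Denominator: √[(nΣx²−(Σx)²)(nΣy²−(Σy)²)]
  nΣx²−(Σx)² = 13·459 − 5329 = 638;  nΣy²−(Σy)² = 13·5622 − 65536 = 7550
  √(638·7550) = √4816900 = 2194.7437
r = 1293 / 2194.7437 = 0.5891

0.5891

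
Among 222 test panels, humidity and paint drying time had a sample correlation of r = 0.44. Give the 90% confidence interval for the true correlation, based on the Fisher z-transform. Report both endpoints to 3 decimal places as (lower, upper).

(0.346, 0.525)

z_r = atanh(0.44) = 0.472231;  SE = 1/√(n−3) = 1/√219 = 0.067574
z-limits: 0.472231 ± 1.645·0.067574 = 0.472231 ± 0.111159 = [0.361072, 0.583390]
ρ-limits: (tanh 0.361072, tanh 0.583390) = (0.346, 0.525)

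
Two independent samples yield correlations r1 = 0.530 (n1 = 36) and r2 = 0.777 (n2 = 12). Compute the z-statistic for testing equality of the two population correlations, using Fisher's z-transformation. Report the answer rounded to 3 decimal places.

z1 = atanh(0.530) = 0.590145,  z2 = atanh(0.777) = 1.037755
SE = √(1/(n1−3) + 1/(n2−3)) = √(1/33 + 1/9) = √(0.0303030 + 0.1111111) = √0.1414141 = 0.376051
z = (z1 − z2)/SE = (0.590145 − 1.037755) / 0.376051 = -0.447610 / 0.376051 = -1.190

-1.190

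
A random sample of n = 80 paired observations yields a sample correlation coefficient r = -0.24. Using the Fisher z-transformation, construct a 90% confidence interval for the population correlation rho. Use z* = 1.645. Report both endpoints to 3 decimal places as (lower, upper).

z_r = atanh(-0.24) = -0.244774;  SE = 1/√(n−3) = 1/√77 = 0.113961
z-limits: -0.244774 ± 1.645·0.113961 = -0.244774 ± 0.187466 = [-0.432240, -0.057308]
ρ-limits: (tanh -0.432240, tanh -0.057308) = (-0.407, -0.057)

(-0.407, -0.057)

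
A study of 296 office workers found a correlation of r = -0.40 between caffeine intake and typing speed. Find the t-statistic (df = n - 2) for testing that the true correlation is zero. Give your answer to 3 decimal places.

-7.483

1 − r² = 1 − 0.1600 = 0.8400;  √(1−r²) = 0.916515
√(n−2) = √294 = 17.146428
t = r·√(n−2)/√(1−r²) = -0.40 · 17.146428 / 0.916515 = -7.483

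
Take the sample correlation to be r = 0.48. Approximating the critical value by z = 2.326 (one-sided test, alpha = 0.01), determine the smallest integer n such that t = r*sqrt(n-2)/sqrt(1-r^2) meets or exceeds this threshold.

Need r·√(n−2)/√(1−r²) ≥ 2.326
√(n−2) ≥ 2.326·√(1−0.2304) / 0.48 = 2.326·0.877268 / 0.48 = 4.2511
n−2 ≥ 18.0719  ⇒  n ≥ 20.0719
Smallest integer n = 21

21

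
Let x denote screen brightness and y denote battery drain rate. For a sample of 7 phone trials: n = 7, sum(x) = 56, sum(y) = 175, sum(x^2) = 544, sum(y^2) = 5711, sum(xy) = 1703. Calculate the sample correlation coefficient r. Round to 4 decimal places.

Numerator: nΣxy − (Σx)(Σy) = 7·1703 − (56)(175) = 2121
Denominator: √[(nΣx²−(Σx)²)(nΣy²−(Σy)²)]
  nΣx²−(Σx)² = 7·544 − 3136 = 672;  nΣy²−(Σy)² = 7·5711 − 30625 = 9352
  √(672·9352) = √6284544 = 2506.8993
r = 2121 / 2506.8993 = 0.8461

0.8461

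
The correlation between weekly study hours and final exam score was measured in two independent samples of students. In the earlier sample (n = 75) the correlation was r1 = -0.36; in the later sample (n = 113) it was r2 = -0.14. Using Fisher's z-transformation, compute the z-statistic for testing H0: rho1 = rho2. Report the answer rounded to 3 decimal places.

-1.557

Fisher z-transforms: z1 = atanh(-0.36) = -0.376886, z2 = atanh(-0.14) = -0.140926; difference d = -0.235960
Var(d) = 1/72 + 1/110 = 0.0138889 + 0.0090909 = 0.0229798
z = d/√Var(d) = -0.235960 / √0.0229798 = -0.235960 / 0.151591 = -1.557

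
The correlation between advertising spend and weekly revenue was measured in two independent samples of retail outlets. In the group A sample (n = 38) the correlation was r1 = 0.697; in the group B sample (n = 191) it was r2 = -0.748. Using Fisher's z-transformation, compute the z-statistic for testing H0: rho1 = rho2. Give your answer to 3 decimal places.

9.940

Fisher z-transforms: z1 = atanh(0.697) = 0.861442, z2 = atanh(-0.748) = -0.968399; difference d = 1.829841
Var(d) = 1/35 + 1/188 = 0.0285714 + 0.0053191 = 0.0338905
z = d/√Var(d) = 1.829841 / √0.0338905 = 1.829841 / 0.184094 = 9.940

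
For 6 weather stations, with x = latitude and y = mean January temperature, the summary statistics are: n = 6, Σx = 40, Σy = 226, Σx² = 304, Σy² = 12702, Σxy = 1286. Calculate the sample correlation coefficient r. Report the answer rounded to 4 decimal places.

-0.5580

S_xy = nΣxy − ΣxΣy = 6·1286 − 40·226 = 7716 − 9040 = -1324
S_xx = nΣx² − (Σx)² = 6·304 − 40² = 1824 − 1600 = 224
S_yy = nΣy² − (Σy)² = 6·12702 − 226² = 76212 − 51076 = 25136
r = S_xy / √(S_xx·S_yy) = -1324 / √(224·25136) = -1324 / √5630464 = -1324 / 2372.8599 = -0.5580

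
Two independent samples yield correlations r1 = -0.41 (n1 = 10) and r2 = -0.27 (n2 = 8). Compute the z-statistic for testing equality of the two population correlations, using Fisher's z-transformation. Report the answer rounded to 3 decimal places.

z1 = atanh(-0.41) = -0.435611,  z2 = atanh(-0.27) = -0.276864
SE = √(1/(n1−3) + 1/(n2−3)) = √(1/7 + 1/5) = √(0.1428571 + 0.2000000) = √0.3428571 = 0.585540
z = (z1 − z2)/SE = (-0.435611 − (-0.276864)) / 0.585540 = -0.158747 / 0.585540 = -0.271

-0.271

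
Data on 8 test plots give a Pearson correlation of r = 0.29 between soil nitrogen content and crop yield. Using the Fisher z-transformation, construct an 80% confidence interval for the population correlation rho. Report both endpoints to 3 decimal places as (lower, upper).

(-0.268, 0.702)

Fisher z: z_r = atanh(r) = ½·ln((1+0.29)/(1−0.29)) = 0.298566
SE(z) = 1/√(n−3) = 1/√5 = 0.447214
80% ⇒ z* = 1.282; margin = 1.282·0.447214 = 0.573328
CI on z-scale: (-0.274762, 0.871894)
Back-transform: tanh(-0.274762) = -0.268050, tanh(0.871894) = 0.702335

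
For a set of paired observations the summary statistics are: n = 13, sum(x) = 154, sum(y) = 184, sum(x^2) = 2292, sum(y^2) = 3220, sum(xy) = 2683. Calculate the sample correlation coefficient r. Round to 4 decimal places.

Numerator: nΣxy − (Σx)(Σy) = 13·2683 − (154)(184) = 6543
Denominator: √[(nΣx²−(Σx)²)(nΣy²−(Σy)²)]
  nΣx²−(Σx)² = 13·2292 − 23716 = 6080;  nΣy²−(Σy)² = 13·3220 − 33856 = 8004
  √(6080·8004) = √48664320 = 6975.9817
r = 6543 / 6975.9817 = 0.9379

0.9379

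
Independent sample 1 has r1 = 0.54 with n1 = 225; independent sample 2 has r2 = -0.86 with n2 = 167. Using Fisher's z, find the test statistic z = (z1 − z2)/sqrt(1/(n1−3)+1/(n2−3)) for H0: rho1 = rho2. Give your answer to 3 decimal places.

z1 = atanh(0.54) = 0.604156,  z2 = atanh(-0.86) = -1.293345
SE = √(1/(n1−3) + 1/(n2−3)) = √(1/222 + 1/164) = √(0.0045045 + 0.0060976) = √0.0106021 = 0.102966
z = (z1 − z2)/SE = (0.604156 − (-1.293345)) / 0.102966 = 1.897501 / 0.102966 = 18.428

18.428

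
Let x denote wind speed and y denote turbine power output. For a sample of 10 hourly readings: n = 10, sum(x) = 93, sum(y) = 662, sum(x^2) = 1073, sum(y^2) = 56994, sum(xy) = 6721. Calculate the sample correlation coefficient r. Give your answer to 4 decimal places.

S_xy = nΣxy − ΣxΣy = 10·6721 − 93·662 = 67210 − 61566 = 5644
S_xx = nΣx² − (Σx)² = 10·1073 − 93² = 10730 − 8649 = 2081
S_yy = nΣy² − (Σy)² = 10·56994 − 662² = 569940 − 438244 = 131696
r = S_xy / √(S_xx·S_yy) = 5644 / √(2081·131696) = 5644 / √274059376 = 5644 / 16554.7388 = 0.3409

0.3409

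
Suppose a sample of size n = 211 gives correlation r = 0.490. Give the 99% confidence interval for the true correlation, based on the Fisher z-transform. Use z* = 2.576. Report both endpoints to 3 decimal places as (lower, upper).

(0.343, 0.614)

Fisher z: z_r = atanh(r) = ½·ln((1+0.490)/(1−0.490)) = 0.536060
SE(z) = 1/√(n−3) = 1/√208 = 0.069338
99% ⇒ z* = 2.576; margin = 2.576·0.069338 = 0.178615
CI on z-scale: (0.357445, 0.714675)
Back-transform: tanh(0.357445) = 0.342962, tanh(0.714675) = 0.613600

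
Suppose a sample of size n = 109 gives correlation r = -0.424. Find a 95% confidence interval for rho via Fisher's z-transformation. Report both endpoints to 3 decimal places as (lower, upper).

Fisher z: z_r = atanh(r) = ½·ln((1+(-0.424))/(1−(-0.424))) = -0.452559
SE(z) = 1/√(n−3) = 1/√106 = 0.097129
95% ⇒ z* = 1.960; margin = 1.960·0.097129 = 0.190373
CI on z-scale: (-0.642932, -0.262186)
Back-transform: tanh(-0.642932) = -0.566893, tanh(-0.262186) = -0.256339

(-0.567, -0.256)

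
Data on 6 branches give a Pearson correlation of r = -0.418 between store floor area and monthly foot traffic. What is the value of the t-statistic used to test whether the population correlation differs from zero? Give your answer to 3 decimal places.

t = r·√(n−2) / √(1−r²) with r = -0.418, n = 6
  = -0.418·√4 / √(1 − 0.174724)
  = -0.418·2.000000 / 0.908447
  = -0.836000 / 0.908447 = -0.920

-0.920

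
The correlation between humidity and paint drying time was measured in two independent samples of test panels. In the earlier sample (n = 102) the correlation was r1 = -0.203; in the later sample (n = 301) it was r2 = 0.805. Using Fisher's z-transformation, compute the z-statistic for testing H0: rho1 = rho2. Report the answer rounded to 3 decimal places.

Fisher z-transforms: z1 = atanh(-0.203) = -0.205860, z2 = atanh(0.805) = 1.112658; difference d = -1.318518
Var(d) = 1/99 + 1/298 = 0.0101010 + 0.0033557 = 0.0134567
z = d/√Var(d) = -1.318518 / √0.0134567 = -1.318518 / 0.116003 = -11.366

-11.366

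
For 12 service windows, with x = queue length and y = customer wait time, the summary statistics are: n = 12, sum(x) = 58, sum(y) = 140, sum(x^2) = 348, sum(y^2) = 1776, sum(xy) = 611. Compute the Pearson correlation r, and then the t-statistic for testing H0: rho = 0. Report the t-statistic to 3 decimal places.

Numerator: nΣxy − (Σx)(Σy) = 12·611 − (58)(140) = -788
Denominator: √[(nΣx²−(Σx)²)(nΣy²−(Σy)²)]
  nΣx²−(Σx)² = 12·348 − 3364 = 812;  nΣy²−(Σy)² = 12·1776 − 19600 = 1712
  √(812·1712) = √1390144 = 1179.0437
r = -788 / 1179.0437 = -0.6683
t = r·√(n−2)/√(1−r²) = -0.6683·√10 / √(1−0.446625) = -2.113350 / 0.743892 = -2.841

-2.841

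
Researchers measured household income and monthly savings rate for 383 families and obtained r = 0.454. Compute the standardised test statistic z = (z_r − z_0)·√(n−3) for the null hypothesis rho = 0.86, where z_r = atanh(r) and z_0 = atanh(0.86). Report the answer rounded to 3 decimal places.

Fisher z: atanh(0.454) = 0.489727, atanh(0.86) = 1.293345
z = (z_r − z_0)·√(n−3) = (0.489727 − 1.293345)·√380 = -0.803618 · 19.493589 = -15.665

-15.665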